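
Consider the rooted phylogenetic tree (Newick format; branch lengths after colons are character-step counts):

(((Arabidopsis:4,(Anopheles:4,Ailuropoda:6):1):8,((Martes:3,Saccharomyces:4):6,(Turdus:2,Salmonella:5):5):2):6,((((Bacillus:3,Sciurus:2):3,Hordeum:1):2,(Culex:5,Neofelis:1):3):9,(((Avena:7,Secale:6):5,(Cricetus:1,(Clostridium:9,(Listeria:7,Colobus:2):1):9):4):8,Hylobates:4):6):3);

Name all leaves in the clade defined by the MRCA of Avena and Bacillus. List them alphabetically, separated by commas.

Avena, Bacillus, Clostridium, Colobus, Cricetus, Culex, Hordeum, Hylobates, Listeria, Neofelis, Sciurus, Secale

Tracing Avena: it sits inside (Avena,Secale).
Tracing Bacillus: it sits inside (Bacillus,Sciurus).
The smallest clade enclosing both is ((((Bacillus,Sciurus),Hordeum),(Culex,Neofelis)),(((Avena,Secale),(Cricetus,(Clostridium,(Listeria,Colobus)))),Hylobates)); the answer is its 12 terminal taxa in alphabetical order.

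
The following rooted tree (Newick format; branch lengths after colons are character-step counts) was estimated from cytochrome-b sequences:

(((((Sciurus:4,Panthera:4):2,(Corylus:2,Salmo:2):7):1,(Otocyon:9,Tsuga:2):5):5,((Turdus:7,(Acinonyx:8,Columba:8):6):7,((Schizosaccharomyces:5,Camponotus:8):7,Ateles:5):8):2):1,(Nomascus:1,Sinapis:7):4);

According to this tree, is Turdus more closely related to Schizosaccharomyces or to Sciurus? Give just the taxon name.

Schizosaccharomyces

The MRCA of Turdus and Schizosaccharomyces subtends ((Turdus,(Acinonyx,Columba)),((Schizosaccharomyces,Camponotus),Ateles)) (6 taxa).
The MRCA of Turdus and Sciurus subtends ((((Sciurus,Panthera),(Corylus,Salmo)),(Otocyon,Tsuga)),((Turdus,(Acinonyx,Columba)),((Schizosaccharomyces,Camponotus),Ateles))) (12 taxa).
The first is nested inside the second, so Turdus shares a more recent common ancestor with Schizosaccharomyces.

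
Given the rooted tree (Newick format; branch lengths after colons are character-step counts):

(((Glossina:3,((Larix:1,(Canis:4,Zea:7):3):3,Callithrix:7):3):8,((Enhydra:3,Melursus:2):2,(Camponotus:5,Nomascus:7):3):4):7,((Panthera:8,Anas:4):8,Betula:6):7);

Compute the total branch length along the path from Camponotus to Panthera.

42

The path runs Camponotus → … → MRCA → … → Panthera; the MRCA is the root of the tree.
Branch lengths along that path: 5 + 3 + 4 + 7 + 7 + 8 + 8 = 42.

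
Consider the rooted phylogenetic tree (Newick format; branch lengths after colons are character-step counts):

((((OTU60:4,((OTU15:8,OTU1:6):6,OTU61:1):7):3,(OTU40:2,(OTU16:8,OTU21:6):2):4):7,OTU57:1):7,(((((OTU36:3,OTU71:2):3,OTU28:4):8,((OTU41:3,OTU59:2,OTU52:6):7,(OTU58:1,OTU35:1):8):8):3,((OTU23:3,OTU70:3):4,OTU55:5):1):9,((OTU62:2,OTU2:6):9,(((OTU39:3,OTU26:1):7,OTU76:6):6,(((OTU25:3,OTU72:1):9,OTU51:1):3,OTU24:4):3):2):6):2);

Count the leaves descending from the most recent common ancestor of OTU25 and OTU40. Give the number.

The MRCA of OTU25 and OTU40 is the root, so the clade is the entire tree.
That clade contains 28 terminal taxa: OTU1, OTU15, OTU16, OTU2, OTU21, OTU23, OTU24, OTU25, OTU26, OTU28, OTU35, OTU36, OTU39, OTU40, OTU41, OTU51, OTU52, OTU55, OTU57, OTU58, OTU59, OTU60, OTU61, OTU62, OTU70, OTU71, OTU72, OTU76.

28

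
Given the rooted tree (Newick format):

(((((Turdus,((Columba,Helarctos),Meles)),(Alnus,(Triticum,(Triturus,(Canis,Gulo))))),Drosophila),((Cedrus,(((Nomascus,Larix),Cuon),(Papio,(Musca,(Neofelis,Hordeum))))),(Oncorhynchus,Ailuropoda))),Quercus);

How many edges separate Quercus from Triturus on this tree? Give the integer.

The MRCA of Quercus and Triturus is the root of the tree.
From Quercus up to that node: 1 branch. From Triturus up to the same node: 7 branches. Total: 1 + 7 = 8.

8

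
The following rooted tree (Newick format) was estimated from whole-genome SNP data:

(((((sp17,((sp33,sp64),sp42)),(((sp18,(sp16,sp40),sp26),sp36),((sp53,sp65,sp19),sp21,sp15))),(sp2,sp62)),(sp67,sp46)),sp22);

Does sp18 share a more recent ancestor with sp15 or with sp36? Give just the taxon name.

sp36

The MRCA of sp18 and sp36 subtends ((sp18,(sp16,sp40),sp26),sp36) (5 taxa).
The MRCA of sp18 and sp15 subtends (((sp18,(sp16,sp40),sp26),sp36),((sp53,sp65,sp19),sp21,sp15)) (10 taxa).
The first is nested inside the second, so sp18 shares a more recent common ancestor with sp36.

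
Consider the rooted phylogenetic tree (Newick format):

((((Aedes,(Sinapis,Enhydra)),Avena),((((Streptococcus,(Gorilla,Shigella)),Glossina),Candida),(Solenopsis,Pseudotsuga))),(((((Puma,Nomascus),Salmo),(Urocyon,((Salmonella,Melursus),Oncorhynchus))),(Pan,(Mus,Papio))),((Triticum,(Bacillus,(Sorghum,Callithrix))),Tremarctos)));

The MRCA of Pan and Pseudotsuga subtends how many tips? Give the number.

The MRCA of Pan and Pseudotsuga is the root, so the clade is the entire tree.
That clade contains 26 terminal taxa: Aedes, Avena, Bacillus, Callithrix, Candida, Enhydra, Glossina, Gorilla, Melursus, Mus, Nomascus, Oncorhynchus, Pan, Papio, Pseudotsuga, Puma, Salmo, Salmonella, Shigella, Sinapis, Solenopsis, Sorghum, Streptococcus, Tremarctos, Triticum, Urocyon.

26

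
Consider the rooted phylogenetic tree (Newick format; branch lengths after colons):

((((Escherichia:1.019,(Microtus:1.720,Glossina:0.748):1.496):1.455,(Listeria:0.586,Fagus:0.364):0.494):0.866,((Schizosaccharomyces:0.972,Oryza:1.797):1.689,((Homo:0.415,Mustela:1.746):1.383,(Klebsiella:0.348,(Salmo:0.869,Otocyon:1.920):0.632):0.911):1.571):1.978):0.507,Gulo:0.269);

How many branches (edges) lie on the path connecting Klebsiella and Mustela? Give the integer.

The MRCA of Klebsiella and Mustela is the node subtending ((Homo,Mustela),(Klebsiella,(Salmo,Otocyon))).
From Klebsiella up to that node: 2 branches. From Mustela up to the same node: 2 branches. Total: 2 + 2 = 4.

4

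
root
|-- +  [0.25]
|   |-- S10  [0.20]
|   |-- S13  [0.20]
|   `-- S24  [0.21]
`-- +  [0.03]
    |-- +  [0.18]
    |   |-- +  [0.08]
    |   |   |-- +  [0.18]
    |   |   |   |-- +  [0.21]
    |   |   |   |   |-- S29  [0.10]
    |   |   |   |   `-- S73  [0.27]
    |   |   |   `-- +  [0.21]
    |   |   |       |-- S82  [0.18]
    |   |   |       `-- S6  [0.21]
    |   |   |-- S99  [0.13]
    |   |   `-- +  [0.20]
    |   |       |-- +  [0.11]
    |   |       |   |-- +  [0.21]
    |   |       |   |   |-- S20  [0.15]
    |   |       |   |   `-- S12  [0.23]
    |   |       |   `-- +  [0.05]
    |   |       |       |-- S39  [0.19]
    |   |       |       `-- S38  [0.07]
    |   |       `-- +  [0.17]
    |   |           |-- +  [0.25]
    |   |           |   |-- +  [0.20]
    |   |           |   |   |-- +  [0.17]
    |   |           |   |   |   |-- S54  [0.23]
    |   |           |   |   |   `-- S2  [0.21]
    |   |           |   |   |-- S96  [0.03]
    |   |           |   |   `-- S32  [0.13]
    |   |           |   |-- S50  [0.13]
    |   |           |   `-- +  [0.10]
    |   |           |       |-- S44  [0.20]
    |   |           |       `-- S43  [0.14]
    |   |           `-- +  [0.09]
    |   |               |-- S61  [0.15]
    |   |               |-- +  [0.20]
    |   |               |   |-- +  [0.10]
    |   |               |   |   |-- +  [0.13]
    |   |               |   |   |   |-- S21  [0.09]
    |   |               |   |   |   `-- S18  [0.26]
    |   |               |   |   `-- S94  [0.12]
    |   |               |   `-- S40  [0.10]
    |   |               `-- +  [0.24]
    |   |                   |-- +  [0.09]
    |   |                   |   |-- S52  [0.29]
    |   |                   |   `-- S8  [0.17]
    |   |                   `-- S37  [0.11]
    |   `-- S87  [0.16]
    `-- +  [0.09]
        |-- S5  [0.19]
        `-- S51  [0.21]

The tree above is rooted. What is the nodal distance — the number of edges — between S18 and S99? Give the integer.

8

The MRCA of S18 and S99 is the node subtending (((S29,S73),(S82,S6)),S99,(((S20,S12),(S39,S38)),((((S54,S2),S96,S32),S50,(S44,S43)),(S61,(((S21,S18),S94),S40),((S52,S8),S37))))).
From S18 up to that node: 7 branches. From S99 up to the same node: 1 branch. Total: 7 + 1 = 8.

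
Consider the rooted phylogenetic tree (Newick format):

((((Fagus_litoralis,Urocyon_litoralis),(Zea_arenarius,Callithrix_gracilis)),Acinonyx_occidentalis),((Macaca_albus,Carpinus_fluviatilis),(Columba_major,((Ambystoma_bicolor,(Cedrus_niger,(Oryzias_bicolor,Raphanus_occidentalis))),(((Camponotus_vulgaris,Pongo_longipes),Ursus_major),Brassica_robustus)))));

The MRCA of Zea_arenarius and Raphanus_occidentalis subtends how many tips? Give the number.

16

The MRCA of Zea_arenarius and Raphanus_occidentalis is the root, so the clade is the entire tree.
That clade contains 16 terminal taxa: Acinonyx_occidentalis, Ambystoma_bicolor, Brassica_robustus, Callithrix_gracilis, Camponotus_vulgaris, Carpinus_fluviatilis, Cedrus_niger, Columba_major, Fagus_litoralis, Macaca_albus, Oryzias_bicolor, Pongo_longipes, Raphanus_occidentalis, Urocyon_litoralis, Ursus_major, Zea_arenarius.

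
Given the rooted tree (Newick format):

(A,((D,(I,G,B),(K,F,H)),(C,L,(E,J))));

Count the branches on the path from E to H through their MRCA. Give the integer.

6

The MRCA of E and H is the node subtending ((D,(I,G,B),(K,F,H)),(C,L,(E,J))).
From E up to that node: 3 branches. From H up to the same node: 3 branches. Total: 3 + 3 = 6.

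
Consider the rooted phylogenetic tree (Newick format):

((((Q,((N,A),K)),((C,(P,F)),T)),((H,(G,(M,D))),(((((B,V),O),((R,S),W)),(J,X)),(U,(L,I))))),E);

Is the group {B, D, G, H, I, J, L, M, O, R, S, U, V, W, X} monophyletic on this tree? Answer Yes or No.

Yes

The most recent common ancestor of these taxa subtends ((H,(G,(M,D))),(((((B,V),O),((R,S),W)),(J,X)),(U,(L,I)))).
That clade has exactly 15 tips — every listed taxon and nothing else — so the group is monophyletic.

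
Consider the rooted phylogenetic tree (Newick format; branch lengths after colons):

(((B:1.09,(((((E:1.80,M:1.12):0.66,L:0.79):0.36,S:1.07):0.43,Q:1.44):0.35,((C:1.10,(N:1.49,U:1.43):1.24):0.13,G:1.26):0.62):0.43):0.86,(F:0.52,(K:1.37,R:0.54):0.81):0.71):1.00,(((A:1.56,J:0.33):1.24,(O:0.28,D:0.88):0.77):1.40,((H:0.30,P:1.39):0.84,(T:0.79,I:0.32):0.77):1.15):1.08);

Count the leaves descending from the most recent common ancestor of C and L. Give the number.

The MRCA of C and L is the node subtending (((((E,M),L),S),Q),((C,(N,U)),G)).
That clade contains 9 terminal taxa: C, E, G, L, M, N, Q, S, U.

9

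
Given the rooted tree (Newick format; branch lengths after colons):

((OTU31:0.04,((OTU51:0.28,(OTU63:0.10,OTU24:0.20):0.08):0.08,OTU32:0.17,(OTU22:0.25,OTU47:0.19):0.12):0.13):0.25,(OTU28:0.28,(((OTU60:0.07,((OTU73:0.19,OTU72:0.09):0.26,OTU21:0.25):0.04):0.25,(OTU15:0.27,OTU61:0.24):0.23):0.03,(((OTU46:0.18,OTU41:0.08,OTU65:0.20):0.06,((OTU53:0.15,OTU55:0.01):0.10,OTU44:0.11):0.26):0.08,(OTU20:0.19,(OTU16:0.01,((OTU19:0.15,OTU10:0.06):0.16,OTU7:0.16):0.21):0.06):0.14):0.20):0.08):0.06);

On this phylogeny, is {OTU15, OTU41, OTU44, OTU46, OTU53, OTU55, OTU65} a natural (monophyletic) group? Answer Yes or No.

The MRCA of the listed taxa subtends (((OTU60,((OTU73,OTU72),OTU21)),(OTU15,OTU61)),(((OTU46,OTU41,OTU65),((OTU53,OTU55),OTU44)),(OTU20,(OTU16,((OTU19,OTU10),OTU7))))).
That clade also contains OTU10, OTU16, OTU19, OTU20, OTU21, OTU60, OTU61, OTU7, OTU72, OTU73, which are not in the proposed group, so the group is not monophyletic.

No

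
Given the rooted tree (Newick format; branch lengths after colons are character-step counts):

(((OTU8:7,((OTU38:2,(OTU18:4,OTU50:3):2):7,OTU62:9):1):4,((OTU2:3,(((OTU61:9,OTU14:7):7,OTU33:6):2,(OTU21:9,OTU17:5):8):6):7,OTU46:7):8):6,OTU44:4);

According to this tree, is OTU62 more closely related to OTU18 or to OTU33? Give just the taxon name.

The MRCA of OTU62 and OTU18 subtends ((OTU38,(OTU18,OTU50)),OTU62) (4 taxa).
The MRCA of OTU62 and OTU33 subtends ((OTU8,((OTU38,(OTU18,OTU50)),OTU62)),((OTU2,(((OTU61,OTU14),OTU33),(OTU21,OTU17))),OTU46)) (12 taxa).
The first is nested inside the second, so OTU62 shares a more recent common ancestor with OTU18.

OTU18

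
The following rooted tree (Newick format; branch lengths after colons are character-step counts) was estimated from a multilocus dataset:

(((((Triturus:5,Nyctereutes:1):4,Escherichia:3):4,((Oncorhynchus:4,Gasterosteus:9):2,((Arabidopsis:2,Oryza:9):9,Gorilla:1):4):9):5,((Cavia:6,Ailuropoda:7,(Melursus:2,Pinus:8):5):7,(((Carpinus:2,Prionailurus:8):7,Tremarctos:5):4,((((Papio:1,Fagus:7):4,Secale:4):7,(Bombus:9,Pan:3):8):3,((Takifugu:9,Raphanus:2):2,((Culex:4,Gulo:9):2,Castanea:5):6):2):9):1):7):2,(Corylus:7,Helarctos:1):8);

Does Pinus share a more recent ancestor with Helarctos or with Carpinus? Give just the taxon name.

The MRCA of Pinus and Carpinus subtends ((Cavia,Ailuropoda,(Melursus,Pinus)),(((Carpinus,Prionailurus),Tremarctos),((((Papio,Fagus),Secale),(Bombus,Pan)),((Takifugu,Raphanus),((Culex,Gulo),Castanea))))) (17 taxa).
The MRCA of Pinus and Helarctos is the root, subtending the entire tree (27 taxa).
The first is nested inside the second, so Pinus shares a more recent common ancestor with Carpinus.

Carpinus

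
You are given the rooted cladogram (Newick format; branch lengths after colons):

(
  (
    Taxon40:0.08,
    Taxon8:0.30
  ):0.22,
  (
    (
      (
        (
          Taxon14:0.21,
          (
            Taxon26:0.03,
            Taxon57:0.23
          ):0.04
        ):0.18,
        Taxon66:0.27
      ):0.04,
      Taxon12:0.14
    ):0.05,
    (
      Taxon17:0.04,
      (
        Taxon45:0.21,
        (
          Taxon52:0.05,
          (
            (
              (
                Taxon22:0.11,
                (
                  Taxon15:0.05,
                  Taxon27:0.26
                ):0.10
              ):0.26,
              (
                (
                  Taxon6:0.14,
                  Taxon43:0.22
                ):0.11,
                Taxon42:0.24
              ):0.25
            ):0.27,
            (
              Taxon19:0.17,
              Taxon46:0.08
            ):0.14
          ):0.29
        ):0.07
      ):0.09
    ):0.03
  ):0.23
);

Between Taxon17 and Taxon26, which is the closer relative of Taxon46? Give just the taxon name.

Taxon17

The MRCA of Taxon46 and Taxon17 subtends (Taxon17,(Taxon45,(Taxon52,(((Taxon22,(Taxon15,Taxon27)),((Taxon6,Taxon43),Taxon42)),(Taxon19,Taxon46))))) (11 taxa).
The MRCA of Taxon46 and Taxon26 subtends ((((Taxon14,(Taxon26,Taxon57)),Taxon66),Taxon12),(Taxon17,(Taxon45,(Taxon52,(((Taxon22,(Taxon15,Taxon27)),((Taxon6,Taxon43),Taxon42)),(Taxon19,Taxon46)))))) (16 taxa).
The first is nested inside the second, so Taxon46 shares a more recent common ancestor with Taxon17.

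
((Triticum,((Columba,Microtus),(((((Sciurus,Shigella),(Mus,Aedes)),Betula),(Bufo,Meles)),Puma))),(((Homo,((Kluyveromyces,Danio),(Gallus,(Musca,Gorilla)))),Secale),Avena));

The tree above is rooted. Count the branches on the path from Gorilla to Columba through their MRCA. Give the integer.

11

The MRCA of Gorilla and Columba is the root of the tree.
From Gorilla up to that node: 7 branches. From Columba up to the same node: 4 branches. Total: 7 + 4 = 11.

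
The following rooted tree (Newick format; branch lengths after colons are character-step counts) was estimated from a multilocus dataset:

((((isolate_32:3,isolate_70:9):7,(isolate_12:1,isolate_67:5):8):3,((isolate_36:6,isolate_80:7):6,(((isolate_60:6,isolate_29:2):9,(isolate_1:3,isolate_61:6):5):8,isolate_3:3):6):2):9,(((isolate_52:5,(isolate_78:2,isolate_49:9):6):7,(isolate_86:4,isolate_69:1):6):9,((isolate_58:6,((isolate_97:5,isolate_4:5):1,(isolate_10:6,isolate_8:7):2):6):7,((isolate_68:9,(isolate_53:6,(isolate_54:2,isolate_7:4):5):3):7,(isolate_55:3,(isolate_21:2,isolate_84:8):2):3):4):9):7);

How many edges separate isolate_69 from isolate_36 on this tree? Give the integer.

8

The MRCA of isolate_69 and isolate_36 is the root of the tree.
From isolate_69 up to that node: 4 branches. From isolate_36 up to the same node: 4 branches. Total: 4 + 4 = 8.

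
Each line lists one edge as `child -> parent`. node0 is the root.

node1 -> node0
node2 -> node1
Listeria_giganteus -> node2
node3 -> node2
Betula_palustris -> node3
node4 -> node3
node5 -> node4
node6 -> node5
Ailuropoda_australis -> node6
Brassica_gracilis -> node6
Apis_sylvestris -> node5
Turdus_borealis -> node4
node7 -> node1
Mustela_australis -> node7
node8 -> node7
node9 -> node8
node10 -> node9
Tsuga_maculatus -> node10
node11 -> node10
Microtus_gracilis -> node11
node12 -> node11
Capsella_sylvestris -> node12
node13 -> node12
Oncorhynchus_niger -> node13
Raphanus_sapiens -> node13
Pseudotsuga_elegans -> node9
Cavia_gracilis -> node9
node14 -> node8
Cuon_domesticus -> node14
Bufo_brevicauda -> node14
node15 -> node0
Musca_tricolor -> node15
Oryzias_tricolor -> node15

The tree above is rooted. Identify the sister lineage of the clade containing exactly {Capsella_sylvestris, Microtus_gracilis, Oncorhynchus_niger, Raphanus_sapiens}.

The clade containing exactly {Capsella_sylvestris, Microtus_gracilis, Oncorhynchus_niger, Raphanus_sapiens} attaches to the tree at the node subtending (Tsuga_maculatus,(Microtus_gracilis,(Capsella_sylvestris,(Oncorhynchus_niger,Raphanus_sapiens)))).
The other lineage descending from that same node — the sister group — is the single tip Tsuga_maculatus.

Tsuga_maculatus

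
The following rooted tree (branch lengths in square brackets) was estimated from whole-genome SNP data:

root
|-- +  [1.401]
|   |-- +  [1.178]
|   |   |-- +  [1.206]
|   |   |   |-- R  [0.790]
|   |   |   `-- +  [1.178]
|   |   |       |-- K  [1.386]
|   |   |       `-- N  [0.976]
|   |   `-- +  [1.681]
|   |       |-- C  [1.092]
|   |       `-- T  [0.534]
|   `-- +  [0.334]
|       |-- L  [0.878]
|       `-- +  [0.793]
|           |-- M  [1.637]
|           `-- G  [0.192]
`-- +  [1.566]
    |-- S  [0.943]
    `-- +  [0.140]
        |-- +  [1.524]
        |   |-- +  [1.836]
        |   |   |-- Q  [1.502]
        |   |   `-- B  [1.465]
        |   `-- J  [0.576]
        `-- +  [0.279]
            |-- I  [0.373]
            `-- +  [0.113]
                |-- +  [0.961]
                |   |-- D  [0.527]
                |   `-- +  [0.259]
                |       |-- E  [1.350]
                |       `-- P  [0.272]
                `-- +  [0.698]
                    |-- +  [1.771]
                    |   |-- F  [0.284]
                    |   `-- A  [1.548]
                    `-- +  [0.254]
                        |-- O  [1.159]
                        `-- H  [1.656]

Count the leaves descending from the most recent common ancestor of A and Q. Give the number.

The MRCA of A and Q is the node subtending (((Q,B),J),(I,((D,(E,P)),((F,A),(O,H))))).
That clade contains 11 terminal taxa: A, B, D, E, F, H, I, J, O, P, Q.

11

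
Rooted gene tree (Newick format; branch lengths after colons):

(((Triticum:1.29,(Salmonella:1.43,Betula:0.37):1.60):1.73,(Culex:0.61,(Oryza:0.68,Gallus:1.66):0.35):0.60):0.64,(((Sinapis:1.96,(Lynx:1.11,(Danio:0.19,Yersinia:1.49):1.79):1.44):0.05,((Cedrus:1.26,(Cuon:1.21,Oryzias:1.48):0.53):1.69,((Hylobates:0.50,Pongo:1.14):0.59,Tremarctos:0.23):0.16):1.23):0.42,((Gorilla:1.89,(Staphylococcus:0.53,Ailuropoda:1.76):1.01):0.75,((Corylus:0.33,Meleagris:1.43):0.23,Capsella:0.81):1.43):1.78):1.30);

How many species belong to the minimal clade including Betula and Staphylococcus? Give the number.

The MRCA of Betula and Staphylococcus is the root, so the clade is the entire tree.
That clade contains 22 terminal taxa: Ailuropoda, Betula, Capsella, Cedrus, Corylus, Culex, Cuon, Danio, Gallus, Gorilla, Hylobates, Lynx, Meleagris, Oryza, Oryzias, Pongo, Salmonella, Sinapis, Staphylococcus, Tremarctos, Triticum, Yersinia.

22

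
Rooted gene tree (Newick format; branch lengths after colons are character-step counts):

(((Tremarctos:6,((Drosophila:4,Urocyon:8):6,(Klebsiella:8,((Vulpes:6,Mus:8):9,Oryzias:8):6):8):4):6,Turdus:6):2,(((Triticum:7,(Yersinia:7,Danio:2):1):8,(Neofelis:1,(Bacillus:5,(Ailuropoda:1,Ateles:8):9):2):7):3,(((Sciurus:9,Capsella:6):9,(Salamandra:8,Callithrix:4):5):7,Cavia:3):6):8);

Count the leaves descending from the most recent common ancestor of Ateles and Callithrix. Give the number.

12

The MRCA of Ateles and Callithrix is the node subtending (((Triticum,(Yersinia,Danio)),(Neofelis,(Bacillus,(Ailuropoda,Ateles)))),(((Sciurus,Capsella),(Salamandra,Callithrix)),Cavia)).
That clade contains 12 terminal taxa: Ailuropoda, Ateles, Bacillus, Callithrix, Capsella, Cavia, Danio, Neofelis, Salamandra, Sciurus, Triticum, Yersinia.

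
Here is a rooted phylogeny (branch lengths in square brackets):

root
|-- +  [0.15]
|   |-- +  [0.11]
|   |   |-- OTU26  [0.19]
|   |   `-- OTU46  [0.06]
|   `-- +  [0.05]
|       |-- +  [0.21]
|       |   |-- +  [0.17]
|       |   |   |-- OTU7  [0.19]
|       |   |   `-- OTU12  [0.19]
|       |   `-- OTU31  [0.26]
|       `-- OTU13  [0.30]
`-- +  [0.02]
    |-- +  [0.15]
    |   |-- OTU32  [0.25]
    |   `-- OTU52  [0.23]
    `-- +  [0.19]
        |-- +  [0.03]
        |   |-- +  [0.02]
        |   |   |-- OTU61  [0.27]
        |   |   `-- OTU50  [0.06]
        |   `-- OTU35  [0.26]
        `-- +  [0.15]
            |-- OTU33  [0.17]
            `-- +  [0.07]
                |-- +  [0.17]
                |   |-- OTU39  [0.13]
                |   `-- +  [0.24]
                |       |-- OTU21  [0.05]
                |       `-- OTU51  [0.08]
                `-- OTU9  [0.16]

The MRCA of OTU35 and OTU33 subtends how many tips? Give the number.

8

The MRCA of OTU35 and OTU33 is the node subtending (((OTU61,OTU50),OTU35),(OTU33,((OTU39,(OTU21,OTU51)),OTU9))).
That clade contains 8 terminal taxa: OTU21, OTU33, OTU35, OTU39, OTU50, OTU51, OTU61, OTU9.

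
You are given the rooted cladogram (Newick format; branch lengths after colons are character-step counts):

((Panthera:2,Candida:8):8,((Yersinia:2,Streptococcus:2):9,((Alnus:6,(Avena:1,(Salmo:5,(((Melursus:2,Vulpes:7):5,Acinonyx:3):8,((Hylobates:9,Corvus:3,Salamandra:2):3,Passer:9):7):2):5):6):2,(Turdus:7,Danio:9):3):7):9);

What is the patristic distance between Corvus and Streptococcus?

46

The path runs Corvus → … → MRCA → … → Streptococcus; the MRCA is the node subtending ((Yersinia,Streptococcus),((Alnus,(Avena,(Salmo,(((Melursus,Vulpes),Acinonyx),((Hylobates,Corvus,Salamandra),Passer))))),(Turdus,Danio))).
Branch lengths along that path: 3 + 3 + 7 + 2 + 5 + 6 + 2 + 7 + 9 + 2 = 46.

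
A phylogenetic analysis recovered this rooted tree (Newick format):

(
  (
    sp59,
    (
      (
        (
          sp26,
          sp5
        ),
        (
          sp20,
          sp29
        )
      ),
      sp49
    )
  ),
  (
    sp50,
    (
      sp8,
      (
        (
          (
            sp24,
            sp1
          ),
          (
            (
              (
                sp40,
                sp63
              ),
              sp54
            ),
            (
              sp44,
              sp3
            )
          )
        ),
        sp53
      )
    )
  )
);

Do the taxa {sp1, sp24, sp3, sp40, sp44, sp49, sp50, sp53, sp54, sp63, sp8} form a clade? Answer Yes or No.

No

The MRCA of the listed taxa is the root, so the smallest clade containing them is the whole tree.
That clade also contains sp20, sp26, sp29, sp5, sp59, which are not in the proposed group, so the group is not monophyletic.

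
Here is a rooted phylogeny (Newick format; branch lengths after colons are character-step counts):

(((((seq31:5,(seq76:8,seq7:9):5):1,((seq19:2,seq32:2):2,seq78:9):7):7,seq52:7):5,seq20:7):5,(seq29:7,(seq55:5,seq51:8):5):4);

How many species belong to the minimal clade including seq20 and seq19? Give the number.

8

The MRCA of seq20 and seq19 is the node subtending ((((seq31,(seq76,seq7)),((seq19,seq32),seq78)),seq52),seq20).
That clade contains 8 terminal taxa: seq19, seq20, seq31, seq32, seq52, seq7, seq76, seq78.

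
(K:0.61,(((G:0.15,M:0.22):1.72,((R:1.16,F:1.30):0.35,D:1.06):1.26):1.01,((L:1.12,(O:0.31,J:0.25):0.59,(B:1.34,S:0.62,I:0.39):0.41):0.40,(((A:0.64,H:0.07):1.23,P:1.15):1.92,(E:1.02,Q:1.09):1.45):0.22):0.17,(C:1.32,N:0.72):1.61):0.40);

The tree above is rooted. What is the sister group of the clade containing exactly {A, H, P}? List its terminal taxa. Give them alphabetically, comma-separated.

The clade containing exactly {A, H, P} attaches to the tree at the node subtending (((A,H),P),(E,Q)).
The other lineage descending from that same node — the sister group — is (E,Q); its 2 tips in alphabetical order are the answer.

E, Q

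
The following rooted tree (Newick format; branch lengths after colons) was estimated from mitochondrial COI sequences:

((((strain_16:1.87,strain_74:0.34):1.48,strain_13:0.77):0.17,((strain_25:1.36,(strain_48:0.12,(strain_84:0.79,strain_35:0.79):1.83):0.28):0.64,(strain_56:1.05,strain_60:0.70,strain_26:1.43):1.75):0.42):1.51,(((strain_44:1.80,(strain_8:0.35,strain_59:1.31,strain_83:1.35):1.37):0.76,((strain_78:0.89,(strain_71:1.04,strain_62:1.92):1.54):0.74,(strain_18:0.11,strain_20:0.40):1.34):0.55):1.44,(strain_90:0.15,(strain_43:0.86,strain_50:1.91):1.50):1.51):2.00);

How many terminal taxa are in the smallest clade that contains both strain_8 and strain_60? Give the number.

The MRCA of strain_8 and strain_60 is the root, so the clade is the entire tree.
That clade contains 22 terminal taxa: strain_13, strain_16, strain_18, strain_20, strain_25, strain_26, strain_35, strain_43, strain_44, strain_48, strain_50, strain_56, strain_59, strain_60, strain_62, strain_71, strain_74, strain_78, strain_8, strain_83, strain_84, strain_90.

22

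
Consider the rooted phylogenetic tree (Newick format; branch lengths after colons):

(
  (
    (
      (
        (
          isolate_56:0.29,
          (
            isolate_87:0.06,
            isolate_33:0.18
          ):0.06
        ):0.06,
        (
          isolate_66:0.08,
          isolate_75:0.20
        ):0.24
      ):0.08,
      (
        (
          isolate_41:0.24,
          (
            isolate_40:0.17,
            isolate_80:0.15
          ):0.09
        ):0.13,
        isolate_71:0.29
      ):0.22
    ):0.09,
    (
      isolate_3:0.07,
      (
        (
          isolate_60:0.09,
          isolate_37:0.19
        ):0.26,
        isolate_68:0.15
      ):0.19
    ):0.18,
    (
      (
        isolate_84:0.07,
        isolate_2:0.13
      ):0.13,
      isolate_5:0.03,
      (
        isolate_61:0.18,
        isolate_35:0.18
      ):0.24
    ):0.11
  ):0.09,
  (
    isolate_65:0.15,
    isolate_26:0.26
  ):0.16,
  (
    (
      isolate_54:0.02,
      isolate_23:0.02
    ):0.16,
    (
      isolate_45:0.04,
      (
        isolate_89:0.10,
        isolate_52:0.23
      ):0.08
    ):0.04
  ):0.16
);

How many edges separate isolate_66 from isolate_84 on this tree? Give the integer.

The MRCA of isolate_66 and isolate_84 is the node subtending ((((isolate_56,(isolate_87,isolate_33)),(isolate_66,isolate_75)),((isolate_41,(isolate_40,isolate_80)),isolate_71)),(isolate_3,((isolate_60,isolate_37),isolate_68)),((isolate_84,isolate_2),isolate_5,(isolate_61,isolate_35))).
From isolate_66 up to that node: 4 branches. From isolate_84 up to the same node: 3 branches. Total: 4 + 3 = 7.

7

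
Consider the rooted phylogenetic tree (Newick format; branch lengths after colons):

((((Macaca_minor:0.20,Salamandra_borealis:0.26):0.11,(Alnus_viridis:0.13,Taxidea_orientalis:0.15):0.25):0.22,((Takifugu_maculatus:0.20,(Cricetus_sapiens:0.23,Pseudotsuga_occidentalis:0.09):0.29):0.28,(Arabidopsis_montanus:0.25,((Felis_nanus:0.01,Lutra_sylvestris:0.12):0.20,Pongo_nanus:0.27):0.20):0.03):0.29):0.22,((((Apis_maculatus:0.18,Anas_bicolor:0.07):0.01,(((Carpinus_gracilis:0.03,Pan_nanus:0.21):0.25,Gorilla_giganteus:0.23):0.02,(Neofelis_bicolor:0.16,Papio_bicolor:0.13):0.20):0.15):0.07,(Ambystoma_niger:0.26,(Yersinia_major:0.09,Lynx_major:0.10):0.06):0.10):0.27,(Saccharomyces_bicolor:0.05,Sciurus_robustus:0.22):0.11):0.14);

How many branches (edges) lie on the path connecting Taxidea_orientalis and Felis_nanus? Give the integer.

8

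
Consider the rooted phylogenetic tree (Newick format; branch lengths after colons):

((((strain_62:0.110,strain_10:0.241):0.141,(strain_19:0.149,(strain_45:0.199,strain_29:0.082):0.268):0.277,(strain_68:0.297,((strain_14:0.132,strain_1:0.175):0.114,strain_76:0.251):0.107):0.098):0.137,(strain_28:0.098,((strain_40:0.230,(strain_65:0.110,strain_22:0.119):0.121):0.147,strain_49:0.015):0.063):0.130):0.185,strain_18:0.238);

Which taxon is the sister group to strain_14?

strain_14 attaches to the tree at the node subtending (strain_14,strain_1).
The other lineage descending from that same node — the sister group — is the single tip strain_1.

strain_1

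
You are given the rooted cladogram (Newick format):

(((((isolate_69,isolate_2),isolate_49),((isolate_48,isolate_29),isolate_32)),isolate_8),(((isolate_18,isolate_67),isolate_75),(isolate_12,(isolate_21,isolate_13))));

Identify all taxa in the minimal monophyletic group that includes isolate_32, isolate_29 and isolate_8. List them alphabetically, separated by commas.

isolate_2, isolate_29, isolate_32, isolate_48, isolate_49, isolate_69, isolate_8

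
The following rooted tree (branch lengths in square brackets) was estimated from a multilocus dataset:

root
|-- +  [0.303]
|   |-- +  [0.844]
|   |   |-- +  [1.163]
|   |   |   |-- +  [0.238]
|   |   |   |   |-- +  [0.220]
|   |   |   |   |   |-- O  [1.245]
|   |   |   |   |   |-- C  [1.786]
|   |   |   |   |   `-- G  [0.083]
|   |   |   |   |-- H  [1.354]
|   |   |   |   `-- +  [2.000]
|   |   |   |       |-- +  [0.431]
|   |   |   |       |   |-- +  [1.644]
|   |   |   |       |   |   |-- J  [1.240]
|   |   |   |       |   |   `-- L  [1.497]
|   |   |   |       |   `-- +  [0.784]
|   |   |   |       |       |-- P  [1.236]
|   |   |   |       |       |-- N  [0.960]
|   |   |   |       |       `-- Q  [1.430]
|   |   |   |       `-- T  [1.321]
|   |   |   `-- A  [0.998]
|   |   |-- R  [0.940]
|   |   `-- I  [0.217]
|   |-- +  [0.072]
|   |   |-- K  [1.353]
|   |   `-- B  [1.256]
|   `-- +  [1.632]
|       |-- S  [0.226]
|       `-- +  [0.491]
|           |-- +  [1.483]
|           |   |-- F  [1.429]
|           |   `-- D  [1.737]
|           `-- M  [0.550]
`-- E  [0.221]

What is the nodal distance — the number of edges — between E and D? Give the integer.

6

The MRCA of E and D is the root of the tree.
From E up to that node: 1 branch. From D up to the same node: 5 branches. Total: 1 + 5 = 6.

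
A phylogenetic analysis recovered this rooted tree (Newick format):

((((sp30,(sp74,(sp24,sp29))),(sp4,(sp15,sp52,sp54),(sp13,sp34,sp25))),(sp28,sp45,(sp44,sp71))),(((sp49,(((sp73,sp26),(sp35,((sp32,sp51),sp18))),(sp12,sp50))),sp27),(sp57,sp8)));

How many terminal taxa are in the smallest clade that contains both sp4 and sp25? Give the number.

The MRCA of sp4 and sp25 is the node subtending (sp4,(sp15,sp52,sp54),(sp13,sp34,sp25)).
That clade contains 7 terminal taxa: sp13, sp15, sp25, sp34, sp4, sp52, sp54.

7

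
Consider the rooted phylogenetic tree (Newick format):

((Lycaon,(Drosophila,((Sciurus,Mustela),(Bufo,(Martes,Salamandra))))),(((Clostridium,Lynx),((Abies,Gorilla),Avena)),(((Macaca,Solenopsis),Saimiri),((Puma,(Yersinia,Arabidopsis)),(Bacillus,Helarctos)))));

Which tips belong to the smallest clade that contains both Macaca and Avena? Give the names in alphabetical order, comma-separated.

Tracing Macaca: it sits inside (Macaca,Solenopsis).
Tracing Avena: it sits inside ((Abies,Gorilla),Avena).
The smallest clade enclosing both is (((Clostridium,Lynx),((Abies,Gorilla),Avena)),(((Macaca,Solenopsis),Saimiri),((Puma,(Yersinia,Arabidopsis)),(Bacillus,Helarctos)))); the answer is its 13 terminal taxa in alphabetical order.

Abies, Arabidopsis, Avena, Bacillus, Clostridium, Gorilla, Helarctos, Lynx, Macaca, Puma, Saimiri, Solenopsis, Yersinia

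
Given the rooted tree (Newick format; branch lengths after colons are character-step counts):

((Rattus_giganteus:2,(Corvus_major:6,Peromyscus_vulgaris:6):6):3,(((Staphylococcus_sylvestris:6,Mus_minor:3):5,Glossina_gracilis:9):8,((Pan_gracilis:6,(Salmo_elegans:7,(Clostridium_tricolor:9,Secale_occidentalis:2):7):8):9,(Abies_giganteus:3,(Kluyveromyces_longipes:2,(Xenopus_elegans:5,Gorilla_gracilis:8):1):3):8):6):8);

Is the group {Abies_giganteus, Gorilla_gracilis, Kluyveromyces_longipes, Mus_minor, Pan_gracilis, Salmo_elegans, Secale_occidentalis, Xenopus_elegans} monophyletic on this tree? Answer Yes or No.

No

The MRCA of the listed taxa subtends (((Staphylococcus_sylvestris,Mus_minor),Glossina_gracilis),((Pan_gracilis,(Salmo_elegans,(Clostridium_tricolor,Secale_occidentalis))),(Abies_giganteus,(Kluyveromyces_longipes,(Xenopus_elegans,Gorilla_gracilis))))).
That clade also contains Clostridium_tricolor, Glossina_gracilis, Staphylococcus_sylvestris, which are not in the proposed group, so the group is not monophyletic.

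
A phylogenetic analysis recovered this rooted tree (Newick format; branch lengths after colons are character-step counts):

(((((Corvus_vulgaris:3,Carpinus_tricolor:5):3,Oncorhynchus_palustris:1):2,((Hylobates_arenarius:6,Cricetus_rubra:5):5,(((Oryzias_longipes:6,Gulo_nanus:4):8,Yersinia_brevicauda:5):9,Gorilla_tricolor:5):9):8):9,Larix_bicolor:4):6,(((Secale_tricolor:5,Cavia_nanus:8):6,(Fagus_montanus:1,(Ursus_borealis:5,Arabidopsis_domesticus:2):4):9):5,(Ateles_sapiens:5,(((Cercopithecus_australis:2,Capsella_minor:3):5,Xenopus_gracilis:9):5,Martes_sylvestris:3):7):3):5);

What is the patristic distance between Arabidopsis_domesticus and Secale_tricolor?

26

The path runs Arabidopsis_domesticus → … → MRCA → … → Secale_tricolor; the MRCA is the node subtending ((Secale_tricolor,Cavia_nanus),(Fagus_montanus,(Ursus_borealis,Arabidopsis_domesticus))).
Branch lengths along that path: 2 + 4 + 9 + 6 + 5 = 26.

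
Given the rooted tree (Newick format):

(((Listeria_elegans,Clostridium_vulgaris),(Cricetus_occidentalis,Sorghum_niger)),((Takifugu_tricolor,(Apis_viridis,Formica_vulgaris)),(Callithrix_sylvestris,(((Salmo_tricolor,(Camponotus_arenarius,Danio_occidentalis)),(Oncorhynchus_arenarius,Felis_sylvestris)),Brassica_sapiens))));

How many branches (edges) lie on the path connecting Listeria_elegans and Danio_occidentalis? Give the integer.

10

The MRCA of Listeria_elegans and Danio_occidentalis is the root of the tree.
From Listeria_elegans up to that node: 3 branches. From Danio_occidentalis up to the same node: 7 branches. Total: 3 + 7 = 10.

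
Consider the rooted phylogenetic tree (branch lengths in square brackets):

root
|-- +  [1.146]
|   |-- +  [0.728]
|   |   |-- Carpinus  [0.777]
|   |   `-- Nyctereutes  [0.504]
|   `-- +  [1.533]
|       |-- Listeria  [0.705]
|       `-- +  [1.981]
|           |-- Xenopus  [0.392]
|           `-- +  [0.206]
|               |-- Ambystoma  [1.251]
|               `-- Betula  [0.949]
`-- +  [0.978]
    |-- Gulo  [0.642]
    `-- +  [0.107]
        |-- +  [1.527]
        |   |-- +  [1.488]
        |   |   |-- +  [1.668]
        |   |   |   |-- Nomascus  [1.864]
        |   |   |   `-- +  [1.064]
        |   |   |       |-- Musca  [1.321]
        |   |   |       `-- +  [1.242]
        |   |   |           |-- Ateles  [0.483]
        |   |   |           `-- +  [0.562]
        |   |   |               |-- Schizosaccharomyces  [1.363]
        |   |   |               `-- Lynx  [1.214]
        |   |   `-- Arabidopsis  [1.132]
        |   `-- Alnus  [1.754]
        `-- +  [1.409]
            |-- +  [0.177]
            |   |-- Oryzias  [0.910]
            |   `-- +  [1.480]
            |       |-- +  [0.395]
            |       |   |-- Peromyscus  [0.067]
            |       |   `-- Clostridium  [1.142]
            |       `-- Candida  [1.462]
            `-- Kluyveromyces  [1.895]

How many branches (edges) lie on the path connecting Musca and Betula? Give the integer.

12

The MRCA of Musca and Betula is the root of the tree.
From Musca up to that node: 7 branches. From Betula up to the same node: 5 branches. Total: 7 + 5 = 12.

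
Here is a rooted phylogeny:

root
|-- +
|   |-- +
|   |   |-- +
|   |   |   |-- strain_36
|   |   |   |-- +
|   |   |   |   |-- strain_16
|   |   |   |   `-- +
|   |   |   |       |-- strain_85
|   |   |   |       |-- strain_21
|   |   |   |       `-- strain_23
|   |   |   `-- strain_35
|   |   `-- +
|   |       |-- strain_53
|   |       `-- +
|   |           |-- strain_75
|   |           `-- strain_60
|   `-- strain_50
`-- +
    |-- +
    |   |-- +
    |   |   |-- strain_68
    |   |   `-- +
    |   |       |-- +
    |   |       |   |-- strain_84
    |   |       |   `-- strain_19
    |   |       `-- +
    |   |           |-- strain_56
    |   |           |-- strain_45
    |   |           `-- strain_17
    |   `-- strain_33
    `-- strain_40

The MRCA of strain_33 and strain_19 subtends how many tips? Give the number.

The MRCA of strain_33 and strain_19 is the node subtending ((strain_68,((strain_84,strain_19),(strain_56,strain_45,strain_17))),strain_33).
That clade contains 7 terminal taxa: strain_17, strain_19, strain_33, strain_45, strain_56, strain_68, strain_84.

7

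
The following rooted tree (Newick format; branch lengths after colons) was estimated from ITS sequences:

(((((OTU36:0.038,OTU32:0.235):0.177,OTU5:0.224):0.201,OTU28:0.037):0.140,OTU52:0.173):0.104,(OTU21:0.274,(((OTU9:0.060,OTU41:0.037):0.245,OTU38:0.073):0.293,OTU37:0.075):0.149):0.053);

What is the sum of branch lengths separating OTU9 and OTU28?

The path runs OTU9 → … → MRCA → … → OTU28; the MRCA is the root of the tree.
Branch lengths along that path: 0.060 + 0.245 + 0.293 + 0.149 + 0.053 + 0.104 + 0.140 + 0.037 = 1.081.

1.081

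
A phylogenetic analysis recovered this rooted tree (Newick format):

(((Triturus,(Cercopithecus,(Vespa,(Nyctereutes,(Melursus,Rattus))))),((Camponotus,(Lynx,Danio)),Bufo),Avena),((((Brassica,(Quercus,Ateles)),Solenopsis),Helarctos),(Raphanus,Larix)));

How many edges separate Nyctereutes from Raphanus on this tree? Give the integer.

9

The MRCA of Nyctereutes and Raphanus is the root of the tree.
From Nyctereutes up to that node: 6 branches. From Raphanus up to the same node: 3 branches. Total: 6 + 3 = 9.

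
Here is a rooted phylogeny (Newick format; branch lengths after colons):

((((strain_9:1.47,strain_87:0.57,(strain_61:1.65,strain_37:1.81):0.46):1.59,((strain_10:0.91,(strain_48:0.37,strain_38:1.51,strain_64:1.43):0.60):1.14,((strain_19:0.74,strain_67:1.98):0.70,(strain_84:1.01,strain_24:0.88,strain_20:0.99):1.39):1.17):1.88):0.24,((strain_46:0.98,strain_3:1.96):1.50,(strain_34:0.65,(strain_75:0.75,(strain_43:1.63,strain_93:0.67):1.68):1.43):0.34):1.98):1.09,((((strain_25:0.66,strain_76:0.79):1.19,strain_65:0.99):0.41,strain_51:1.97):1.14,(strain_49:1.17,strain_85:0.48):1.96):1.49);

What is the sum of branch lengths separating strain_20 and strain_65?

10.79

The path runs strain_20 → … → MRCA → … → strain_65; the MRCA is the root of the tree.
Branch lengths along that path: 0.99 + 1.39 + 1.17 + 1.88 + 0.24 + 1.09 + 1.49 + 1.14 + 0.41 + 0.99 = 10.79.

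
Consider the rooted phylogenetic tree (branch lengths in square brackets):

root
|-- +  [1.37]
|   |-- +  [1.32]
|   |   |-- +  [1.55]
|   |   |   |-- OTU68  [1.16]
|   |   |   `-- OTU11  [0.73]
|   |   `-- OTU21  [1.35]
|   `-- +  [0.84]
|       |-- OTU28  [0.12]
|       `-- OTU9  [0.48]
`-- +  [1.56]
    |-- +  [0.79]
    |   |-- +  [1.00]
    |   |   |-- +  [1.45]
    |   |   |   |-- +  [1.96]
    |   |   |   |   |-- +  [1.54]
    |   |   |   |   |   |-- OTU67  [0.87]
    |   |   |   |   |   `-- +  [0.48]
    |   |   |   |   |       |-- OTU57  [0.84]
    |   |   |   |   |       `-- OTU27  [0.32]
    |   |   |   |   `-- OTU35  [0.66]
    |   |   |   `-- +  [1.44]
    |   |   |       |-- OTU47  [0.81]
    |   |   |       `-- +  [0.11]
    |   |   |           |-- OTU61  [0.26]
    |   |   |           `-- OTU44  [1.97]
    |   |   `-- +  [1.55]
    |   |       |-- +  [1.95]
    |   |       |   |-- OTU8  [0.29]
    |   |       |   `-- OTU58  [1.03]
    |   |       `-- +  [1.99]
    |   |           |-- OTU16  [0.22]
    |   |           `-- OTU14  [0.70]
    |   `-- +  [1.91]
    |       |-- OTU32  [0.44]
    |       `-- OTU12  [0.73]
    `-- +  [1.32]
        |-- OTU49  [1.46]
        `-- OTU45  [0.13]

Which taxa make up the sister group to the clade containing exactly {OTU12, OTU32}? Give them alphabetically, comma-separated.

OTU14, OTU16, OTU27, OTU35, OTU44, OTU47, OTU57, OTU58, OTU61, OTU67, OTU8

The clade containing exactly {OTU12, OTU32} attaches to the tree at the node subtending (((((OTU67,(OTU57,OTU27)),OTU35),(OTU47,(OTU61,OTU44))),((OTU8,OTU58),(OTU16,OTU14))),(OTU32,OTU12)).
The other lineage descending from that same node — the sister group — is ((((OTU67,(OTU57,OTU27)),OTU35),(OTU47,(OTU61,OTU44))),((OTU8,OTU58),(OTU16,OTU14))); its 11 tips in alphabetical order are the answer.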